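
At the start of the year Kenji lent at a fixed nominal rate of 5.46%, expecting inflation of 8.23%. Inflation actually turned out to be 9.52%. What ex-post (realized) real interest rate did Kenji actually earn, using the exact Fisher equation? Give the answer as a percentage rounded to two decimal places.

Ex-post: (1 + 0.0546)/(1 + 0.0952) − 1 = -3.7071%
So the realized real rate is -3.71%.

-3.71%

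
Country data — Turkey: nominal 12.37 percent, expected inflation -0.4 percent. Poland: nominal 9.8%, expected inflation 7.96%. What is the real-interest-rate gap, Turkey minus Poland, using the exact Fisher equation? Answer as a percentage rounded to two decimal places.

11.12%

Turkey: (1 + 0.1237)/(1 − 0.0040) − 1 = 12.8213%
Poland: (1 + 0.0980)/(1 + 0.0796) − 1 = 1.7043%
Differential = 12.8213% − 1.7043% = 11.1170% → 11.12%.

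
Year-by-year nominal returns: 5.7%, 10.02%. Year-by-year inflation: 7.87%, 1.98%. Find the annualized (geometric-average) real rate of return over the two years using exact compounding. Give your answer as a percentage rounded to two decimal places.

Compound the nominal returns: 1.0570 × 1.1002 = 1.16291140.
Compound inflation: 1.0787 × 1.0198 = 1.10005826.
Deflate: 1.16291140 / 1.10005826 = 1.05713619.
Annualized real rate = 1.05713619^(1/2) − 1 = 2.8171% → 2.82%.

2.82%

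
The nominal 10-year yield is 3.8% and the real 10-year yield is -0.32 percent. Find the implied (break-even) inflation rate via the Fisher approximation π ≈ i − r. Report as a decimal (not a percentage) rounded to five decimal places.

0.04120

π ≈ i − r = 3.8% − (-0.32%) → 0.04120.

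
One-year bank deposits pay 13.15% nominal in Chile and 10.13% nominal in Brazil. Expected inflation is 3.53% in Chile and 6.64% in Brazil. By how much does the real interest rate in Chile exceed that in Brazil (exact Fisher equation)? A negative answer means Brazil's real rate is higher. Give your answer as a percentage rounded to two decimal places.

Chile: (1 + 0.1315)/(1 + 0.0353) − 1 = 9.2920%
Brazil: (1 + 0.1013)/(1 + 0.0664) − 1 = 3.2727%
Differential = 9.2920% − 3.2727% = 6.0193% → 6.02%.

6.02%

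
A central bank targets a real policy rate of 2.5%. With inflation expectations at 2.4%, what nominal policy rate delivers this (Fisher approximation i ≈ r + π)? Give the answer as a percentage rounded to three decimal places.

4.900%

i ≈ r + π = 2.5% + 2.4% = 4.900%.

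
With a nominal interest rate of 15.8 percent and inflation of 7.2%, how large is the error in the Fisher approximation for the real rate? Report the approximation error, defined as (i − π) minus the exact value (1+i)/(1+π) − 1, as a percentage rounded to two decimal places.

0.58%

Approximate: r ≈ 15.800% − 7.200% = 8.6000%
Exact: (1 + 0.1580)/(1 + 0.0720) − 1 = 8.0224%
Error = 8.6000% − 8.0224% = 0.5776% → 0.58%.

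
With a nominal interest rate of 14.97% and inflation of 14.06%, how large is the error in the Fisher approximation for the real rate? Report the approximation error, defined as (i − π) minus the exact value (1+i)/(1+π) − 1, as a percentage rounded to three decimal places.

Approximate: r ≈ 14.970% − 14.060% = 0.9100%
Exact: (1 + 0.1497)/(1 + 0.1406) − 1 = 0.7978%
Error = 0.9100% − 0.7978% = 0.1122% → 0.112%.

0.112%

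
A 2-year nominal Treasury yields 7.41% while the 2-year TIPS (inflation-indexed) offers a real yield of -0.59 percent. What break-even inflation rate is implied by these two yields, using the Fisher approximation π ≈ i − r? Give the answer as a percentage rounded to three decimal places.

π ≈ i − r = 7.41% − (-0.59%) → 8.000%.

8.000%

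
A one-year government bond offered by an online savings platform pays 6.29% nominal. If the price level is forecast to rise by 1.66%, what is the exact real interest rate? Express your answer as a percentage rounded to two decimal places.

4.55%

By the Fisher relation, 1 + r = (1 + i)/(1 + π).
1 + r = 1.06290 / 1.01660 = 1.045544
r = 1.045544 − 1 = 4.5544%, i.e. 4.55%.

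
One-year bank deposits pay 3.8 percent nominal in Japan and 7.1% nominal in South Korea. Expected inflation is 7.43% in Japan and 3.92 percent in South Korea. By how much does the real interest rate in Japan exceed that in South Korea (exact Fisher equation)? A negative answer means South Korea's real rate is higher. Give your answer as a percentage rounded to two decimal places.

-6.44%

Japan: (1 + 0.0380)/(1 + 0.0743) − 1 = -3.3789%
South Korea: (1 + 0.0710)/(1 + 0.0392) − 1 = 3.0600%
Differential = -3.3789% − 3.0600% = -6.4390% → -6.44%.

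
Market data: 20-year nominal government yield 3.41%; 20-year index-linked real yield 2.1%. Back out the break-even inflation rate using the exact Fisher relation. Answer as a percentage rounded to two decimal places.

1.28%

(1 + π) = (1 + i)/(1 + r) = 1.03410 / 1.02100 = 1.012831
Break-even inflation = 1.012831 − 1 → 1.28%.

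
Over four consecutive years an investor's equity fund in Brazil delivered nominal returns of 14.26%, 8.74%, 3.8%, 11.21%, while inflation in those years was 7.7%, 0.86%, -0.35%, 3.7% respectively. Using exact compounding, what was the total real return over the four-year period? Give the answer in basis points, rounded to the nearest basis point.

2777 basis points

Nominal growth factor = 1.1426 × 1.0874 × 1.0380 × 1.1121 = 1.434250
Price-level growth factor = 1.0770 × 1.0086 × 0.9965 × 1.0370 = 1.122511
Real growth factor = 1.434250 / 1.122511 = 1.277715
Total real return = 1.277715 − 1 → 2777 basis points.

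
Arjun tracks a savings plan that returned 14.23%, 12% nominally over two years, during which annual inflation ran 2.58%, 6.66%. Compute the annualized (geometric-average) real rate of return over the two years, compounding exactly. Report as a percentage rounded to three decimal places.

Nominal growth factor = 1.1423 × 1.1200 = 1.27937600
Price-level growth factor = 1.0258 × 1.0666 = 1.09411828
Real growth factor = 1.27937600 / 1.09411828 = 1.16932147
Annualized real rate = 1.16932147^(1/2) − 1 = 8.1352% → 8.135%.

8.135%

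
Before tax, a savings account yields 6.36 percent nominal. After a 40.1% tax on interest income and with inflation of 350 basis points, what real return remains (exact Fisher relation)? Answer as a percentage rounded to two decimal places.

0.30%

After-tax nominal return = 6.36% × (1 − 0.401) = 3.80964%.
1 + r = 1.0380964 / 1.03500 = 1.002992
After-tax real rate = 1.002992 − 1 → 0.30%.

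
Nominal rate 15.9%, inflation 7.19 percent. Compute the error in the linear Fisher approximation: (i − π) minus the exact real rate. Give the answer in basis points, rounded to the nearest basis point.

58 basis points

Approximate: r ≈ 15.900% − 7.190% = 8.7100%
Exact: (1 + 0.1590)/(1 + 0.0719) − 1 = 8.1258%
Error = 8.7100% − 8.1258% = 0.5842% → 58 basis points.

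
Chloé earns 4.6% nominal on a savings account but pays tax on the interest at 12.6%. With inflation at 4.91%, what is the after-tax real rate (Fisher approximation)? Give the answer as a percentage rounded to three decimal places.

-0.890%

After-tax nominal return = 4.6% × (1 − 0.126) = 4.0204%.
r ≈ 4.0204% − 4.91% → -0.890%.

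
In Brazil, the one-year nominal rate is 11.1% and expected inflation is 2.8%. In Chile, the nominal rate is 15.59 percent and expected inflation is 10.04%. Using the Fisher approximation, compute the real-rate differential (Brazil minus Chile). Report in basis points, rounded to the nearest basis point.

275 basis points

Brazil: 11.1% − 2.8% = 8.300%
Chile: 15.59% − 10.04% = 5.550%
Differential = 2.750% → 275 basis points.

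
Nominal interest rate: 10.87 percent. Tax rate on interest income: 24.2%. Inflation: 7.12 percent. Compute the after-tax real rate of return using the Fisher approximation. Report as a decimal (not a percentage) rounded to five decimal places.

0.01119

After-tax nominal return = 10.87% × (1 − 0.242) = 8.23946%.
r ≈ 8.23946% − 7.12% → 0.01119.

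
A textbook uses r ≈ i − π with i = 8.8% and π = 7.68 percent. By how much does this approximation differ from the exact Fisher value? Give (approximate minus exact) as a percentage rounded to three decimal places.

Approximate: r ≈ 8.800% − 7.680% = 1.1200%
Exact: (1 + 0.0880)/(1 + 0.0768) − 1 = 1.0401%
Error = 1.1200% − 1.0401% = 0.0799% → 0.080%.

0.080%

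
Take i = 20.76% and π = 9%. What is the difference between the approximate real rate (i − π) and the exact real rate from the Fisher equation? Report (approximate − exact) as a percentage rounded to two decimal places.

0.97%

Approximate: r ≈ 20.760% − 9.000% = 11.7600%
Exact: (1 + 0.2076)/(1 + 0.0900) − 1 = 10.7890%
Error = 11.7600% − 10.7890% = 0.9710% → 0.97%.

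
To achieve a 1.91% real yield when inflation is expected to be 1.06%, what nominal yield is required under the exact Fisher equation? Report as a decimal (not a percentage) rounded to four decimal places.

0.0299

(1 + i) = (1 + r)(1 + π) = 1.01910 × 1.01060 = 1.02990246
i = 1.02990246 − 1, so the required nominal rate is 0.0299.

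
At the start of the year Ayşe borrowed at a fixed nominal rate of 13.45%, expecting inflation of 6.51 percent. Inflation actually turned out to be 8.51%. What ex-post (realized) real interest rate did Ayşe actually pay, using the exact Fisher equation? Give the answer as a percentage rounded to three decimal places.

Ex-post: (1 + 0.1345)/(1 + 0.0851) − 1 = 4.5526%
So the realized real rate is 4.553%.

4.553%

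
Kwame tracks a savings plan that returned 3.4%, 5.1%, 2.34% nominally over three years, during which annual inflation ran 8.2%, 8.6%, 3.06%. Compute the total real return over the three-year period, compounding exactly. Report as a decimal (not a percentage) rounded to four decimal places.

Compound the nominal returns: 1.0340 × 1.0510 × 1.0234 = 1.112164.
Compound inflation: 1.0820 × 1.0860 × 1.0306 = 1.211009.
Deflate: 1.112164 / 1.211009 = 0.918378.
Total real return = 0.918378 − 1 → -0.0816.

-0.0816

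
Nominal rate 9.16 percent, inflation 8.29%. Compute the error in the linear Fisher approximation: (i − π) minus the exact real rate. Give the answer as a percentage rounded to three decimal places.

Approximate: r ≈ 9.160% − 8.290% = 0.8700%
Exact: (1 + 0.0916)/(1 + 0.0829) − 1 = 0.8034%
Error = 0.8700% − 0.8034% = 0.0666% → 0.067%.

0.067%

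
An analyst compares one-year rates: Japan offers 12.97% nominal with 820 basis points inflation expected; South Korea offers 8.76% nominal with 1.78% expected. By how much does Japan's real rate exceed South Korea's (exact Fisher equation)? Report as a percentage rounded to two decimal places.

Japan: (1 + 0.1297)/(1 + 0.0820) − 1 = 4.4085%
South Korea: (1 + 0.0876)/(1 + 0.0178) − 1 = 6.8579%
Differential = 4.4085% − 6.8579% = -2.4494% → -2.45%.

-2.45%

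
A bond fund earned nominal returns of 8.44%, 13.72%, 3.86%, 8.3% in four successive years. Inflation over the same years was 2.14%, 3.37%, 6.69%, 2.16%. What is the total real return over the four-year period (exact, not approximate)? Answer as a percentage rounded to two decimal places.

Nominal growth factor = 1.0844 × 1.1372 × 1.0386 × 1.0830 = 1.387085
Price-level growth factor = 1.0214 × 1.0337 × 1.0669 × 1.0216 = 1.150787
Real growth factor = 1.387085 / 1.150787 = 1.205336
Total real return = 1.205336 − 1 → 20.53%.

20.53%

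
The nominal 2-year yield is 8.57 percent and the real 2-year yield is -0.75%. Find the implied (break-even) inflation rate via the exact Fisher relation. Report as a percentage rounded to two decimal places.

(1 + π) = (1 + i)/(1 + r) = 1.08570 / 0.99250 = 1.093904
Break-even inflation = 1.093904 − 1 → 9.39%.

9.39%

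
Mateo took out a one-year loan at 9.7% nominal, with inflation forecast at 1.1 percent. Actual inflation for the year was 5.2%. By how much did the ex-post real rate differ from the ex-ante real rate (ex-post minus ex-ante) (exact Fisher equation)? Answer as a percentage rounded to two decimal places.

Ex-ante: (1 + 0.0970)/(1 + 0.0110) − 1 = 8.5064%
Ex-post: (1 + 0.0970)/(1 + 0.0520) − 1 = 4.2776%
Difference (ex-post − ex-ante) = -4.2289% → -4.23%.

-4.23%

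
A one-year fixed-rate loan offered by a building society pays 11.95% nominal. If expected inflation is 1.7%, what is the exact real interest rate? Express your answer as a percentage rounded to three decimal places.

By the Fisher equation, 1 + r = (1 + i)/(1 + π).
1 + r = 1.11950 / 1.01700 = 1.100787
r = 1.100787 − 1 = 10.0787%, i.e. 10.079%.

10.079%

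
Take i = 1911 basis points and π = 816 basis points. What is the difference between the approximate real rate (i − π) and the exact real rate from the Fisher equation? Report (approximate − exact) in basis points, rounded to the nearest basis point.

Approximate: r ≈ 19.110% − 8.160% = 10.9500%
Exact: (1 + 0.1911)/(1 + 0.0816) − 1 = 10.1239%
Error = 10.9500% − 10.1239% = 0.8261% → 83 basis points.

83 basis points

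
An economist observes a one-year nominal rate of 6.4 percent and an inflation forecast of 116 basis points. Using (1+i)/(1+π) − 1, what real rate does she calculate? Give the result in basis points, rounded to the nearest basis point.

By the Fisher identity, 1 + r = (1 + i)/(1 + π).
1 + r = 1.06400 / 1.01160 = 1.051799
r = 1.051799 − 1 = 5.1799%, i.e. 518 basis points.

518 basis points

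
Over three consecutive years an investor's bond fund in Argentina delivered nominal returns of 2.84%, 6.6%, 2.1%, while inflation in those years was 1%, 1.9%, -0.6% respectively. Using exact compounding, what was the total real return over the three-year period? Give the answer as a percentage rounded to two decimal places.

Compound the nominal returns: 1.0284 × 1.0660 × 1.0210 = 1.119296.
Compound inflation: 1.0100 × 1.0190 × 0.9940 = 1.023015.
Deflate: 1.119296 / 1.023015 = 1.094115.
Total real return = 1.094115 − 1 → 9.41%.

9.41%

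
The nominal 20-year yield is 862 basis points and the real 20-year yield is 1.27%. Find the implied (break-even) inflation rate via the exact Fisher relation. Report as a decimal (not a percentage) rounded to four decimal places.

0.0726

(1 + π) = (1 + i)/(1 + r) = 1.08620 / 1.01270 = 1.072578
Break-even inflation = 1.072578 − 1 → 0.0726.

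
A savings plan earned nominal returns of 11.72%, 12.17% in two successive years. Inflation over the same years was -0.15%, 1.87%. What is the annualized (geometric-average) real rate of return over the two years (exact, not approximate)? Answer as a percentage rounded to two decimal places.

Compound the nominal returns: 1.1172 × 1.1217 = 1.25316324.
Compound inflation: 0.9985 × 1.0187 = 1.01717195.
Deflate: 1.25316324 / 1.01717195 = 1.23200727.
Annualized real rate = 1.23200727^(1/2) − 1 = 10.9958% → 11.00%.

11.00%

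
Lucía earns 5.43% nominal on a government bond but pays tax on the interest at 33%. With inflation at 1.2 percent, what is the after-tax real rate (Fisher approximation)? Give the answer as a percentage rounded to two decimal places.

2.44%

After-tax nominal return = 5.43% × (1 − 0.33) = 3.6381%.
r ≈ 3.6381% − 1.2% → 2.44%.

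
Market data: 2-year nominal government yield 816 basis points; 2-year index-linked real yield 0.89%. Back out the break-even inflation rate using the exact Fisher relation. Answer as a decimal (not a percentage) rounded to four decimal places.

(1 + π) = (1 + i)/(1 + r) = 1.08160 / 1.00890 = 1.072059
Break-even inflation = 1.072059 − 1 → 0.0721.

0.0721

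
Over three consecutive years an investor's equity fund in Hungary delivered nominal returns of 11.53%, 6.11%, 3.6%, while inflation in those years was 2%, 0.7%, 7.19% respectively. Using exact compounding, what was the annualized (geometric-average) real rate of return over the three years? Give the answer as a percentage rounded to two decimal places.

3.65%

Nominal growth factor = 1.1153 × 1.0611 × 1.0360 = 1.22604884
Price-level growth factor = 1.0200 × 1.0070 × 1.0719 = 1.10099137
Real growth factor = 1.22604884 / 1.10099137 = 1.11358625
Annualized real rate = 1.11358625^(1/3) − 1 = 3.6513% → 3.65%.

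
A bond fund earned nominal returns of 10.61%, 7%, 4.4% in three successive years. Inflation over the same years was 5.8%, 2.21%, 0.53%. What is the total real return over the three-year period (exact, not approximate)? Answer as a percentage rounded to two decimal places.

Nominal growth factor = 1.1061 × 1.0700 × 1.0440 = 1.235602
Price-level growth factor = 1.0580 × 1.0221 × 1.0053 = 1.087113
Real growth factor = 1.235602 / 1.087113 = 1.136590
Total real return = 1.136590 − 1 → 13.66%.

13.66%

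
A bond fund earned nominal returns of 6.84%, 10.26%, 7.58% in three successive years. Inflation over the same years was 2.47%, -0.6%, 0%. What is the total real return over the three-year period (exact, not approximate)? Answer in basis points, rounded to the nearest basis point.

Nominal growth factor = 1.0684 × 1.1026 × 1.0758 = 1.267312
Price-level growth factor = 1.0247 × 0.9940 × 1.0000 = 1.018552
Real growth factor = 1.267312 / 1.018552 = 1.244229
Total real return = 1.244229 − 1 → 2442 basis points.

2442 basis points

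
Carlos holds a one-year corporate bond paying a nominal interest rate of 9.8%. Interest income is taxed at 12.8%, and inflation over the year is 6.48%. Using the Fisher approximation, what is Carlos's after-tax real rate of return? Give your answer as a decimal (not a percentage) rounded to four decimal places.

After-tax nominal return = 9.8% × (1 − 0.128) = 8.5456%.
r ≈ 8.5456% − 6.48% → 0.0207.

0.0207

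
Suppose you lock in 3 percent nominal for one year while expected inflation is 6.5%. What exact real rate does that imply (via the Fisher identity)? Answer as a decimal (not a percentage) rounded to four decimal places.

-0.0329

1 + r = 1.03000 / 1.06500 = 0.967136
r = 0.967136 − 1 = -3.2864%, i.e. -0.0329.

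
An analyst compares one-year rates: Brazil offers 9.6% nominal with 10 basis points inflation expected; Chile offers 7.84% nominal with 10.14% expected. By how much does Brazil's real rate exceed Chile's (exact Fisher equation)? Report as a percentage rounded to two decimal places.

Brazil: (1 + 0.0960)/(1 + 0.0010) − 1 = 9.4905%
Chile: (1 + 0.0784)/(1 + 0.1014) − 1 = -2.0883%
Differential = 9.4905% − (-2.0883%) = 11.5788% → 11.58%.

11.58%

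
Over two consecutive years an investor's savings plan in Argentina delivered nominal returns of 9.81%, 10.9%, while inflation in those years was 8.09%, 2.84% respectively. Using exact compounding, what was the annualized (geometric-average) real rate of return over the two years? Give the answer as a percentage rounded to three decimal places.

Compound the nominal returns: 1.0981 × 1.1090 = 1.21779290.
Compound inflation: 1.0809 × 1.0284 = 1.11159756.
Deflate: 1.21779290 / 1.11159756 = 1.09553398.
Annualized real rate = 1.09553398^(1/2) − 1 = 4.6678% → 4.668%.

4.668%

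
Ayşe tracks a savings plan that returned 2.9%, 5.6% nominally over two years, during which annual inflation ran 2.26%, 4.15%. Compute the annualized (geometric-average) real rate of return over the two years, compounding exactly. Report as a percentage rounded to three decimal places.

1.008%

Compound the nominal returns: 1.0290 × 1.0560 = 1.08662400.
Compound inflation: 1.0226 × 1.0415 = 1.06503790.
Deflate: 1.08662400 / 1.06503790 = 1.02026792.
Annualized real rate = 1.02026792^(1/2) − 1 = 1.0083% → 1.008%.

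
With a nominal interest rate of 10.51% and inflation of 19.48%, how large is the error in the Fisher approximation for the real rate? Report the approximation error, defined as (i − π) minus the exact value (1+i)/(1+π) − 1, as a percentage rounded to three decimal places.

-1.462%

Approximate: r ≈ 10.510% − 19.480% = -8.9700%
Exact: (1 + 0.1051)/(1 + 0.1948) − 1 = -7.50753%
Error = -8.9700% − (-7.50753%) = -1.46247% → -1.462%.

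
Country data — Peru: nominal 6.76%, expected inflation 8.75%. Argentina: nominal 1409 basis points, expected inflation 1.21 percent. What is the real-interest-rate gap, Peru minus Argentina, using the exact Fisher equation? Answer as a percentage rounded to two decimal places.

-14.56%

Peru: (1 + 0.0676)/(1 + 0.0875) − 1 = -1.8299%
Argentina: (1 + 0.1409)/(1 + 0.0121) − 1 = 12.7260%
Differential = -1.8299% − 12.7260% = -14.5559% → -14.56%.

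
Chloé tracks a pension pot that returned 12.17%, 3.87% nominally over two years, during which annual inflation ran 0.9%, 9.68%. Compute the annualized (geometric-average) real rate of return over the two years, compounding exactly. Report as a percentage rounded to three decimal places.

Nominal growth factor = 1.1217 × 1.0387 = 1.16510979
Price-level growth factor = 1.0090 × 1.0968 = 1.10667120
Real growth factor = 1.16510979 / 1.10667120 = 1.05280574
Annualized real rate = 1.05280574^(1/2) − 1 = 2.6063% → 2.606%.

2.606%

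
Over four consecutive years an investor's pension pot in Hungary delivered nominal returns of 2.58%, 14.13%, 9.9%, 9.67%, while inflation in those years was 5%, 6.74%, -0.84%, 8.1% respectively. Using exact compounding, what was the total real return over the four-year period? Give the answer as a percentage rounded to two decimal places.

Compound the nominal returns: 1.0258 × 1.1413 × 1.0990 × 1.0967 = 1.411068.
Compound inflation: 1.0500 × 1.0674 × 0.9916 × 1.0810 = 1.201375.
Deflate: 1.411068 / 1.201375 = 1.174544.
Total real return = 1.174544 − 1 → 17.45%.

17.45%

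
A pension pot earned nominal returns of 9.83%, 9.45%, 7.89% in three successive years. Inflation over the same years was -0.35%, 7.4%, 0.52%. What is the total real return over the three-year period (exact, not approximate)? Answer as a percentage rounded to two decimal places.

Compound the nominal returns: 1.0983 × 1.0945 × 1.0789 = 1.296934.
Compound inflation: 0.9965 × 1.0740 × 1.0052 = 1.075806.
Deflate: 1.296934 / 1.075806 = 1.205546.
Total real return = 1.205546 − 1 → 20.55%.

20.55%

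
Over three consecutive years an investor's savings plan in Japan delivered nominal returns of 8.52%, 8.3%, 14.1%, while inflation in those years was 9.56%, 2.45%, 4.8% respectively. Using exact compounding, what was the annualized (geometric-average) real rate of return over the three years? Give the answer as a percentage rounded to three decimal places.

Nominal growth factor = 1.0852 × 1.0830 × 1.1410 = 1.34098490
Price-level growth factor = 1.0956 × 1.0245 × 1.0480 = 1.17631943
Real growth factor = 1.34098490 / 1.17631943 = 1.13998364
Annualized real rate = 1.13998364^(1/3) − 1 = 4.4639% → 4.464%.

4.464%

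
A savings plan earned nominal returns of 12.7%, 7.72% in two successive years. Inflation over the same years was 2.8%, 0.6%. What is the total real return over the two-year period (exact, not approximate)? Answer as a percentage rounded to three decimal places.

Nominal growth factor = 1.1270 × 1.0772 = 1.2140044
Price-level growth factor = 1.0280 × 1.0060 = 1.0341680
Real growth factor = 1.2140044 / 1.0341680 = 1.1738948
Total real return = 1.1738948 − 1 → 17.389%.

17.389%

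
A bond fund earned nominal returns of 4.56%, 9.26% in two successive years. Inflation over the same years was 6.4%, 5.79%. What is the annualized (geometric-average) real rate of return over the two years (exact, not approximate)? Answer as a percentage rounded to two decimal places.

0.74%

Compound the nominal returns: 1.0456 × 1.0926 = 1.14242256.
Compound inflation: 1.0640 × 1.0579 = 1.12560560.
Deflate: 1.14242256 / 1.12560560 = 1.01494037.
Annualized real rate = 1.01494037^(1/2) − 1 = 0.7442% → 0.74%.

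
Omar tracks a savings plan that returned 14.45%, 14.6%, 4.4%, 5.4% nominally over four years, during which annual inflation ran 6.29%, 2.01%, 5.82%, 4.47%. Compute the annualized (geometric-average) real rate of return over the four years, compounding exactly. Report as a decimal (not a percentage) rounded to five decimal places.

0.04752

Compound the nominal returns: 1.1445 × 1.1460 × 1.0440 × 1.0540 = 1.44324986.
Compound inflation: 1.0629 × 1.0201 × 1.0582 × 1.0447 = 1.19865584.
Deflate: 1.44324986 / 1.19865584 = 1.20405692.
Annualized real rate = 1.20405692^(1/4) − 1 = 4.7519% → 0.04752.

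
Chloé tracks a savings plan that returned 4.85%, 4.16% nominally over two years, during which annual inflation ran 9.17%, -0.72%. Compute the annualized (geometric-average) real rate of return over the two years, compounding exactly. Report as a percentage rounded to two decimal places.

0.38%

Compound the nominal returns: 1.0485 × 1.0416 = 1.09211760.
Compound inflation: 1.0917 × 0.9928 = 1.08383976.
Deflate: 1.09211760 / 1.08383976 = 1.00763751.
Annualized real rate = 1.00763751^(1/2) − 1 = 0.3811% → 0.38%.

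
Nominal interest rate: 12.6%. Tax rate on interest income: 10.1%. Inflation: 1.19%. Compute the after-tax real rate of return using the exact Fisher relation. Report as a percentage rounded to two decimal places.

After-tax nominal return = 12.6% × (1 − 0.101) = 11.3274%.
1 + r = 1.113274 / 1.01190 = 1.100182
After-tax real rate = 1.100182 − 1 → 10.02%.

10.02%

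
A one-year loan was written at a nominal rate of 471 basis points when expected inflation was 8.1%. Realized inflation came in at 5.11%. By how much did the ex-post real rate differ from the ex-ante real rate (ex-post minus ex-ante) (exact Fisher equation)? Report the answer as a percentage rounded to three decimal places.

Ex-ante: (1 + 0.0471)/(1 + 0.0810) − 1 = -3.1360%
Ex-post: (1 + 0.0471)/(1 + 0.0511) − 1 = -0.3806%
Difference (ex-post − ex-ante) = 2.7554% → 2.755%.

2.755%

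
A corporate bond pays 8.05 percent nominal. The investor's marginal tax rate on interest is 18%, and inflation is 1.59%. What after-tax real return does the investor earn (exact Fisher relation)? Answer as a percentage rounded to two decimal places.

After-tax nominal return = 8.05% × (1 − 0.18) = 6.6010%.
1 + r = 1.06601 / 1.01590 = 1.049326
After-tax real rate = 1.049326 − 1 → 4.93%.

4.93%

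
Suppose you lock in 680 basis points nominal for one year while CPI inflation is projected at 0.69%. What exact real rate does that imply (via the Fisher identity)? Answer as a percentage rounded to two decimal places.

6.07%

By the Fisher identity, 1 + r = (1 + i)/(1 + π).
1 + r = 1.06800 / 1.00690 = 1.060681
r = 1.060681 − 1 = 6.0681%, i.e. 6.07%.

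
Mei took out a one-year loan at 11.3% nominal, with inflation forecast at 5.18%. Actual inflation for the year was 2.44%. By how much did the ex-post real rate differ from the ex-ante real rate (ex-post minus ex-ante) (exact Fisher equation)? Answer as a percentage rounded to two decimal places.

2.83%

Ex-ante: (1 + 0.1130)/(1 + 0.0518) − 1 = 5.8186%
Ex-post: (1 + 0.1130)/(1 + 0.0244) − 1 = 8.6490%
Difference (ex-post − ex-ante) = 2.8304% → 2.83%.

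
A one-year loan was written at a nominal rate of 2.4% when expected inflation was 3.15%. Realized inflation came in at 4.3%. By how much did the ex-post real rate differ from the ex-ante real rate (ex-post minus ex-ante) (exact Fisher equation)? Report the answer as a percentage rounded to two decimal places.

Ex-ante: (1 + 0.0240)/(1 + 0.0315) − 1 = -0.7271%
Ex-post: (1 + 0.0240)/(1 + 0.0430) − 1 = -1.8217%
Difference (ex-post − ex-ante) = -1.0946% → -1.09%.

-1.09%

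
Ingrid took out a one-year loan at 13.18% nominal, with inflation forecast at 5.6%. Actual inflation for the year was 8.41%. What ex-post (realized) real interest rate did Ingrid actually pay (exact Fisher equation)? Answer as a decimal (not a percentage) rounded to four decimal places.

Ex-post: (1 + 0.1318)/(1 + 0.0841) − 1 = 4.4000%
So the realized real rate is 0.0440.

0.0440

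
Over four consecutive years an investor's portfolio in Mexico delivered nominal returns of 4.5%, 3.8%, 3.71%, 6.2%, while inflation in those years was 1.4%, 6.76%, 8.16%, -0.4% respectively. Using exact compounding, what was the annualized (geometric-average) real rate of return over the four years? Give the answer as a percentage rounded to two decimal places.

0.61%

Compound the nominal returns: 1.0450 × 1.0380 × 1.0371 × 1.0620 = 1.19469981.
Compound inflation: 1.0140 × 1.0676 × 1.0816 × 0.9960 = 1.16619866.
Deflate: 1.19469981 / 1.16619866 = 1.02443936.
Annualized real rate = 1.02443936^(1/4) − 1 = 0.6055% → 0.61%.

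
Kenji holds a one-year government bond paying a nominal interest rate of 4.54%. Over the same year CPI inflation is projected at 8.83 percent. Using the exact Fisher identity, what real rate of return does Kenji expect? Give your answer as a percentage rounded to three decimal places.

By the Fisher identity, 1 + r = (1 + i)/(1 + π).
1 + r = 1.04540 / 1.08830 = 0.960581
r = 0.960581 − 1 = -3.9419%, i.e. -3.942%.

-3.942%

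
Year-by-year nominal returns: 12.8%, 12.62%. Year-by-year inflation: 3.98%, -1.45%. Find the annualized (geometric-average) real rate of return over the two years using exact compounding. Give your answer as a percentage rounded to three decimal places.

Compound the nominal returns: 1.1280 × 1.1262 = 1.27035360.
Compound inflation: 1.0398 × 0.9855 = 1.02472290.
Deflate: 1.27035360 / 1.02472290 = 1.23970451.
Annualized real rate = 1.23970451^(1/2) − 1 = 11.3420% → 11.342%.

11.342%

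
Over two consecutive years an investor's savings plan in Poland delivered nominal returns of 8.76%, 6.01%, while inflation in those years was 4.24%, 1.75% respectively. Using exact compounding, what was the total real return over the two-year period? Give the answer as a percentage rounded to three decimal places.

8.704%

Nominal growth factor = 1.0876 × 1.0601 = 1.152965
Price-level growth factor = 1.0424 × 1.0175 = 1.060642
Real growth factor = 1.152965 / 1.060642 = 1.087044
Total real return = 1.087044 − 1 → 8.704%.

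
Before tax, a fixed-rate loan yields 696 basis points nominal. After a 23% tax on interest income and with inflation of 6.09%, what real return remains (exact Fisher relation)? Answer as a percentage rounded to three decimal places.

-0.689%

After-tax nominal return = 6.96% × (1 − 0.23) = 5.3592%.
1 + r = 1.053592 / 1.06090 = 0.993112
After-tax real rate = 0.993112 − 1 → -0.689%.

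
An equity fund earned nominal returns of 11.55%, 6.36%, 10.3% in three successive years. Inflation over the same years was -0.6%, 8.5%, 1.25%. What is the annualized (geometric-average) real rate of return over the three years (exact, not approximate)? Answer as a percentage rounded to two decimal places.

Compound the nominal returns: 1.1155 × 1.0636 × 1.1030 = 1.30864972.
Compound inflation: 0.9940 × 1.0850 × 1.0125 = 1.09197113.
Deflate: 1.30864972 / 1.09197113 = 1.19842887.
Annualized real rate = 1.19842887^(1/3) − 1 = 6.2195% → 6.22%.

6.22%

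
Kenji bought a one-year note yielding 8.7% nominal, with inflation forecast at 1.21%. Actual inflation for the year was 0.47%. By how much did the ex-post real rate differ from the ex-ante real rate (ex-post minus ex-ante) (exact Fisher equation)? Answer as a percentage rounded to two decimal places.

Ex-ante: (1 + 0.0870)/(1 + 0.0121) − 1 = 7.4005%
Ex-post: (1 + 0.0870)/(1 + 0.0047) − 1 = 8.1915%
Difference (ex-post − ex-ante) = 0.7910% → 0.79%.

0.79%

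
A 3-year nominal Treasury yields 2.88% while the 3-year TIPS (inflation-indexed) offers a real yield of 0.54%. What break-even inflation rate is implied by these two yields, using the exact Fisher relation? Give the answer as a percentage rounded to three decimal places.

(1 + π) = (1 + i)/(1 + r) = 1.02880 / 1.00540 = 1.023274
Break-even inflation = 1.023274 − 1 → 2.327%.

2.327%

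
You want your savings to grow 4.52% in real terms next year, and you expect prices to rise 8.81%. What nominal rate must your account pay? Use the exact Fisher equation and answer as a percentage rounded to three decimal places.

13.728%

(1 + i) = (1 + r)(1 + π) = 1.04520 × 1.08810 = 1.13728212
i = 1.13728212 − 1, so the required nominal rate is 13.728%.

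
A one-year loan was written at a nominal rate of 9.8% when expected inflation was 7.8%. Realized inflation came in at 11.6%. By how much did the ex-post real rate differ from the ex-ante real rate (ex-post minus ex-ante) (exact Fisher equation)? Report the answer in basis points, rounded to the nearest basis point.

Ex-ante: (1 + 0.0980)/(1 + 0.0780) − 1 = 1.8553%
Ex-post: (1 + 0.0980)/(1 + 0.1160) − 1 = -1.6129%
Difference (ex-post − ex-ante) = -3.4682% → -347 basis points.

-347 basis points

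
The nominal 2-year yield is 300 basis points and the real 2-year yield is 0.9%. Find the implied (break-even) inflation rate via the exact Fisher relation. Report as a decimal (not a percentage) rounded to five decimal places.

(1 + π) = (1 + i)/(1 + r) = 1.03000 / 1.00900 = 1.020813
Break-even inflation = 1.020813 − 1 → 0.02081.

0.02081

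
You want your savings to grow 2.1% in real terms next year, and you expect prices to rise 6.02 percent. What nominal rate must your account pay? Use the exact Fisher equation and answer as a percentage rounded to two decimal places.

8.25%

(1 + i) = (1 + r)(1 + π) = 1.02100 × 1.06020 = 1.0824642
i = 1.0824642 − 1, so the required nominal rate is 8.25%.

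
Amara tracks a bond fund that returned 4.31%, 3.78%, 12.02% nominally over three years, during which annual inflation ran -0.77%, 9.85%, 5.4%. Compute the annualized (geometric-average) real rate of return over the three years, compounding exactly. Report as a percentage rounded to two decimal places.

Compound the nominal returns: 1.0431 × 1.0378 × 1.1202 = 1.21264919.
Compound inflation: 0.9923 × 1.0985 × 1.0540 = 1.14890379.
Deflate: 1.21264919 / 1.14890379 = 1.05548367.
Annualized real rate = 1.05548367^(1/3) − 1 = 1.8163% → 1.82%.

1.82%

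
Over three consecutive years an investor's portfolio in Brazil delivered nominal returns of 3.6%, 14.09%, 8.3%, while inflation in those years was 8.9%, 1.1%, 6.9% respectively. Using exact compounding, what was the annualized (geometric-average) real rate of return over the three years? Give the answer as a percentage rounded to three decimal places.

Nominal growth factor = 1.0360 × 1.1409 × 1.0830 = 1.28007611
Price-level growth factor = 1.0890 × 1.0110 × 1.0690 = 1.17694655
Real growth factor = 1.28007611 / 1.17694655 = 1.08762467
Annualized real rate = 1.08762467^(1/3) − 1 = 2.8394% → 2.839%.

2.839%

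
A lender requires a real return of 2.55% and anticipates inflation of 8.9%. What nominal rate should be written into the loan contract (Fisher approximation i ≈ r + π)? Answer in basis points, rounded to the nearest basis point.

i ≈ r + π = 2.55% + 8.9% = 1145 basis points.

1145 basis points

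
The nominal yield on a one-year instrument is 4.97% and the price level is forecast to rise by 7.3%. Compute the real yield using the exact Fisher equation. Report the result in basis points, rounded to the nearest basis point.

-217 basis points

1 + r = 1.04970 / 1.07300 = 0.978285
r = 0.978285 − 1 = -2.1715%, i.e. -217 basis points.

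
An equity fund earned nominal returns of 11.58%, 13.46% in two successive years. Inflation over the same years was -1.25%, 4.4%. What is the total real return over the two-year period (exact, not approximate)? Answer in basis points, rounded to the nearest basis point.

2280 basis points

Nominal growth factor = 1.1158 × 1.1346 = 1.265987
Price-level growth factor = 0.9875 × 1.0440 = 1.030950
Real growth factor = 1.265987 / 1.030950 = 1.227981
Total real return = 1.227981 − 1 → 2280 basis points.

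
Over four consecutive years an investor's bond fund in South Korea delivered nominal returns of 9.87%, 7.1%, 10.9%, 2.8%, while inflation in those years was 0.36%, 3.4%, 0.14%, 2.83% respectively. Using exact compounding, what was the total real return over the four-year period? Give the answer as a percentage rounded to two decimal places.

Compound the nominal returns: 1.0987 × 1.0710 × 1.1090 × 1.0280 = 1.341508.
Compound inflation: 1.0036 × 1.0340 × 1.0014 × 1.0283 = 1.068584.
Deflate: 1.341508 / 1.068584 = 1.255407.
Total real return = 1.255407 − 1 → 25.54%.

25.54%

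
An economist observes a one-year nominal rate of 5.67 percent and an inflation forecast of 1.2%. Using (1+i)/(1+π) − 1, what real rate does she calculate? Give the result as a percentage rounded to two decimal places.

4.42%

1 + r = 1.05670 / 1.01200 = 1.044170
r = 1.044170 − 1 = 4.4170%, i.e. 4.42%.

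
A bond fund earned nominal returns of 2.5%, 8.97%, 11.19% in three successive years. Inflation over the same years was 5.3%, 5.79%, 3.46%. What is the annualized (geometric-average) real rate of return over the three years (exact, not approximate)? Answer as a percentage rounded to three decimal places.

Nominal growth factor = 1.0250 × 1.0897 × 1.1119 = 1.24192837
Price-level growth factor = 1.0530 × 1.0579 × 1.0346 = 1.15251202
Real growth factor = 1.24192837 / 1.15251202 = 1.07758388
Annualized real rate = 1.07758388^(1/3) − 1 = 2.5220% → 2.522%.

2.522%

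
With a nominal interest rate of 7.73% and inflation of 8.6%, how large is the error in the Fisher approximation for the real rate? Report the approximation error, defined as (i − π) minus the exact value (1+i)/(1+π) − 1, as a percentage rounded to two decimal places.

Approximate: r ≈ 7.730% − 8.600% = -0.8700%
Exact: (1 + 0.0773)/(1 + 0.0860) − 1 = -0.8011%
Error = -0.8700% − (-0.8011%) = -0.0689% → -0.07%.

-0.07%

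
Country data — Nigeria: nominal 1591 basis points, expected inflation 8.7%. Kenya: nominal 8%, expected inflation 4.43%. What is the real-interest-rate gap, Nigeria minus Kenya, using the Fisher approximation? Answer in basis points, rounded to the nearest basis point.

Nigeria: 15.91% − 8.7% = 7.210%
Kenya: 8% − 4.43% = 3.570%
Differential = 3.640% → 364 basis points.

364 basis points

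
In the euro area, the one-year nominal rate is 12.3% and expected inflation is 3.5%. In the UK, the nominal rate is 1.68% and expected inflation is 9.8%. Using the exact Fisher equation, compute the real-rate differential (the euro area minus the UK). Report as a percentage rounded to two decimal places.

The euro area: (1 + 0.1230)/(1 + 0.0350) − 1 = 8.5024%
The UK: (1 + 0.0168)/(1 + 0.0980) − 1 = -7.3953%
Differential = 8.5024% − (-7.3953%) = 15.8977% → 15.90%.

15.90%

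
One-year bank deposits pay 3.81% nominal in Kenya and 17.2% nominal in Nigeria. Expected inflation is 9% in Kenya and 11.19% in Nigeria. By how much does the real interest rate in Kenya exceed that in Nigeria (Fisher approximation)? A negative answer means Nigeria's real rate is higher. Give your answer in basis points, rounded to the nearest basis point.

Kenya: 3.81% − 9% = -5.190%
Nigeria: 17.2% − 11.19% = 6.010%
Differential = -11.200% → -1120 basis points.

-1120 basis points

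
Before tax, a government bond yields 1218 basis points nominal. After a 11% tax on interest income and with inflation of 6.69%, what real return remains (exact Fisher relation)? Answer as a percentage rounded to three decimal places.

3.890%

After-tax nominal return = 12.18% × (1 − 0.11) = 10.8402%.
1 + r = 1.108402 / 1.06690 = 1.038900
After-tax real rate = 1.038900 − 1 → 3.890%.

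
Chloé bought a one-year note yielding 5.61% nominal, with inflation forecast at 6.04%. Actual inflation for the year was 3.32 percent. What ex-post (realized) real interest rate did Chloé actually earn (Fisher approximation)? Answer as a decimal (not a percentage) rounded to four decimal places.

Ex-post: 5.61% − 3.32% = 2.290%
So the realized real rate is 0.0229.

0.0229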